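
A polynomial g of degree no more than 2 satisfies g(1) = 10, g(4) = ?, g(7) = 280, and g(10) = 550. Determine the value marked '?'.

100

The 3 known points determine the degree-2 polynomial uniquely.
Write g(s) = as^2 + bs + c. Substituting each data point gives a linear system:
  a + b + c = 10
  49a + 7b + c = 280
  100a + 10b + c = 550
Solving the system yields a = 5, b = 5, c = 0.
So g(s) = 5s^2 + 5s.
Then g(4) = 100.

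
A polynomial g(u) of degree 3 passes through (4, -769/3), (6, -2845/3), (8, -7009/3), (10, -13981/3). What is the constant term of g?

-1/3

Write g(u) = au^3 + bu^2 + cu + d. Substituting each data point gives a linear system:
  64a + 16b + 4c + d = -769/3
  216a + 36b + 6c + d = -2845/3
  512a + 64b + 8c + d = -7009/3
  1000a + 100b + 10c + d = -13981/3
Solving the system yields a = -5, b = 3, c = 4, d = -1/3.
So g(u) = -5u^3 + 3u^2 + 4u - 1/3.
The constant term is -1/3.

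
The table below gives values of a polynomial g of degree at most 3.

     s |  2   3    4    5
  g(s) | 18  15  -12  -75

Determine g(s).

Write g(s) = as^3 + bs^2 + cs + d. Substituting each data point gives a linear system:
  8a + 4b + 2c + d = 18
  27a + 9b + 3c + d = 15
  64a + 16b + 4c + d = -12
  125a + 25b + 5c + d = -75
Solving the system yields a = -2, b = 6, c = 5, d = 0.
So g(s) = -2s^3 + 6s^2 + 5s.
Check: g(2) = 18. ✓

g(s) = -2s^3 + 6s^2 + 5s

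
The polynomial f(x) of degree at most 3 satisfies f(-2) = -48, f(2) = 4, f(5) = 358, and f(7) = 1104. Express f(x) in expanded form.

Write f(x) = ax^3 + bx^2 + cx + d. Substituting each data point gives a linear system:
  -8a + 4b - 2c + d = -48
  8a + 4b + 2c + d = 4
  125a + 25b + 5c + d = 358
  343a + 49b + 7c + d = 1104
Solving the system yields a = 4, b = -5, c = -3, d = -2.
So f(x) = 4x³ - 5x² - 3x - 2.
Check: f(7) = 1104. ✓

f(x) = 4x^3 - 5x^2 - 3x - 2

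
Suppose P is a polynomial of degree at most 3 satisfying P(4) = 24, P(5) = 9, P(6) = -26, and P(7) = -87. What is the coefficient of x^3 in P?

-1

Write P(x) = ax^3 + bx^2 + cx + d. Substituting each data point gives a linear system:
  64a + 16b + 4c + d = 24
  125a + 25b + 5c + d = 9
  216a + 36b + 6c + d = -26
  343a + 49b + 7c + d = -87
Solving the system yields a = -1, b = 5, c = 1, d = 4.
So P(x) = -x^3 + 5x^2 + x + 4.
The leading coefficient is -1.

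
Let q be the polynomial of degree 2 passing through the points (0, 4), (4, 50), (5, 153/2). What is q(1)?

Write q(t) = at^2 + bt + c. Substituting each data point gives a linear system:
  c = 4
  16a + 4b + c = 50
  25a + 5b + c = 153/2
Solving the system yields a = 3, b = -1/2, c = 4.
So q(t) = 3t^2 - (1/2)t + 4.
Then q(1) = 13/2.

13/2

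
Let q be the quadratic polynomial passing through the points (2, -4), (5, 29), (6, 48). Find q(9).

Using the Lagrange interpolation formula with nodes 2, 5, 6:
  L_0(x) = (x - 5)(x - 6) / 12
  L_1(x) = (x - 2)(x - 6) / -3
  L_2(x) = (x - 2)(x - 5) / 4
Then q(x) = -4·L_0(x) + 29·L_1(x) + 48·L_2(x).
Expanding and collecting terms gives q(x) = 2x^2 - 3x - 6.
Evaluating at x = 9: q(9) = 129.

129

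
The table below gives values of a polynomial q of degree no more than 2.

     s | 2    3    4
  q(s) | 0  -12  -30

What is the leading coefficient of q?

Write q(s) = as^2 + bs + c. Substituting each data point gives a linear system:
  4a + 2b + c = 0
  9a + 3b + c = -12
  16a + 4b + c = -30
Solving the system yields a = -3, b = 3, c = 6.
So q(s) = -3s^2 + 3s + 6.
The leading coefficient is -3.

-3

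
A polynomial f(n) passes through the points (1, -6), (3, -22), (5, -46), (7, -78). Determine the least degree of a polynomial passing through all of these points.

2

Forward differences of the values at n = 1, 3, 5, 7:
  f  : -6  -22  -46  -78
  Δ  : -16  -24  -32
  Δ^2: -8  -8
  Δ^3: 0
The second differences are constant (-8) and nonzero, while all higher differences vanish, so the minimal degree is 2.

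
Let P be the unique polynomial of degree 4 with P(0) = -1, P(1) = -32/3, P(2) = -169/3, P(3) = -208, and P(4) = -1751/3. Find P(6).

-2719

Forward differences of the values at t = 0, 1, 2, 3, 4:
  P  : -1  -32/3  -169/3  -208  -1751/3
  Δ  : -29/3  -137/3  -455/3  -1127/3
  Δ^2: -36  -106  -224
  Δ^3: -70  -118
  Δ^4: -48
The fourth differences are constant, confirming degree 4.
Interpolating (Newton forward form) and evaluating at t = 6 gives P(6) = -2719.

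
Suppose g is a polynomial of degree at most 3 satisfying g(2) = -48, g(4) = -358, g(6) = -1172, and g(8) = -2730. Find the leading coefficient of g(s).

-5

Write g(s) = as^3 + bs^2 + cs + d. Substituting each data point gives a linear system:
  8a + 4b + 2c + d = -48
  64a + 16b + 4c + d = -358
  216a + 36b + 6c + d = -1172
  512a + 64b + 8c + d = -2730
Solving the system yields a = -5, b = -3, c = 3, d = -2.
So g(s) = -5s^3 - 3s^2 + 3s - 2.
The leading coefficient is -5.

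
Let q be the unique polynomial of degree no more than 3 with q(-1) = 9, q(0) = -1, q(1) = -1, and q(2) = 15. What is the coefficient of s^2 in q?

Write q(s) = as^3 + bs^2 + cs + d. Substituting each data point gives a linear system:
  -a + b - c + d = 9
  d = -1
  a + b + c + d = -1
  8a + 4b + 2c + d = 15
Solving the system yields a = 1, b = 5, c = -6, d = -1.
So q(s) = s^3 + 5s^2 - 6s - 1.
The coefficient of s^2 is 5.

5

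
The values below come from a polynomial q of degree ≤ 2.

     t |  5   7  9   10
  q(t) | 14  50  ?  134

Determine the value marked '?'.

The 3 known points determine the degree-2 polynomial uniquely.
Write q(t) = at^2 + bt + c. Substituting each data point gives a linear system:
  25a + 5b + c = 14
  49a + 7b + c = 50
  100a + 10b + c = 134
Solving the system yields a = 2, b = -6, c = -6.
So q(t) = 2t² - 6t - 6.
Then q(9) = 102.

102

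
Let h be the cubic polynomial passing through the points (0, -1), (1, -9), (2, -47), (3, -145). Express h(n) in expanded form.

Write h(n) = an^3 + bn^2 + cn + d. Substituting each data point gives a linear system:
  d = -1
  a + b + c + d = -9
  8a + 4b + 2c + d = -47
  27a + 9b + 3c + d = -145
Solving the system yields a = -5, b = 0, c = -3, d = -1.
So h(n) = -5n³ - 3n - 1.
Check: h(2) = -47. ✓

h(n) = -5n^3 - 3n - 1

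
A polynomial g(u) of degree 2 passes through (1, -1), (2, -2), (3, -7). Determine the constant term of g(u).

-4

Write g(u) = au^2 + bu + c. Substituting each data point gives a linear system:
  a + b + c = -1
  4a + 2b + c = -2
  9a + 3b + c = -7
Solving the system yields a = -2, b = 5, c = -4.
So g(u) = -2u^2 + 5u - 4.
The constant term is -4.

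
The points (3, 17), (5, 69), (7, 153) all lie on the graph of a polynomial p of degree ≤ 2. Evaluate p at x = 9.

269

Forward differences of the values at x = 3, 5, 7:
  p  : 17  69  153
  Δ  : 52  84
  Δ^2: 32
The second differences are constant, confirming degree 2.
Interpolating (Newton forward form) and evaluating at x = 9 gives p(9) = 269.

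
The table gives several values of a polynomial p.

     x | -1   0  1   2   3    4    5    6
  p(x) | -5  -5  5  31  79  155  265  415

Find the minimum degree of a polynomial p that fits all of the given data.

3

Forward differences of the values at x = -1, 0, 1, 2, 3, 4, 5, 6:
  p  : -5  -5  5  31  79  155  265  415
  Δ  : 0  10  26  48  76  110  150
  Δ^2: 10  16  22  28  34  40
  Δ^3: 6  6  6  6  6
  Δ^4: 0  0  0  0
  Δ^5: 0  0  0
  Δ^6: 0  0
  Δ^7: 0
The third differences are constant (6) and nonzero, while all higher differences vanish, so the minimal degree is 3.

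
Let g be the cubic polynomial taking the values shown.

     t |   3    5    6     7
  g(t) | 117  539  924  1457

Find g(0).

-6

Using the Lagrange interpolation formula with nodes 3, 5, 6, 7:
  L_0(t) = (t - 5)(t - 6)(t - 7) / -24
  L_1(t) = (t - 3)(t - 6)(t - 7) / 4
  L_2(t) = (t - 3)(t - 5)(t - 7) / -3
  L_3(t) = (t - 3)(t - 5)(t - 6) / 8
Then g(t) = 117·L_0(t) + 539·L_1(t) + 924·L_2(t) + 1457·L_3(t).
Expanding and collecting terms gives g(t) = 4t³ + 2t² - t - 6.
Evaluating at t = 0: g(0) = -6.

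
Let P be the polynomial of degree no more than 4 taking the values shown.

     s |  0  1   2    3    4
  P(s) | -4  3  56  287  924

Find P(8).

15452

Write P(s) = as^4 + bs^3 + cs^2 + ds + e. Substituting each data point gives a linear system:
  e = -4
  a + b + c + d + e = 3
  16a + 8b + 4c + 2d + e = 56
  81a + 27b + 9c + 3d + e = 287
  256a + 64b + 16c + 4d + e = 924
Solving the system yields a = 4, b = -2, c = 1, d = 4, e = -4.
So P(s) = 4s^4 - 2s^3 + s^2 + 4s - 4.
Then P(8) = 15452.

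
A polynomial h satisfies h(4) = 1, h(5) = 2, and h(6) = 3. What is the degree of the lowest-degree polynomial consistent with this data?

1

Forward differences of the values at t = 4, 5, 6:
  h  : 1  2  3
  Δ  : 1  1
  Δ^2: 0
The first differences are constant (1) and nonzero, while all higher differences vanish, so the minimal degree is 1.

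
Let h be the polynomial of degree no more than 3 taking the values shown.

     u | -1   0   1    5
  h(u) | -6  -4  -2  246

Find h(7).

Using the Lagrange interpolation formula with nodes -1, 0, 1, 5:
  L_0(u) = u(u - 1)(u - 5) / -12
  L_1(u) = (u + 1)(u - 1)(u - 5) / 5
  L_2(u) = (u + 1)u(u - 5) / -8
  L_3(u) = (u + 1)u(u - 1) / 120
Then h(u) = -6·L_0(u) - 4·L_1(u) - 2·L_2(u) + 246·L_3(u).
Expanding and collecting terms gives h(u) = 2u^3 - 4.
Evaluating at u = 7: h(7) = 682.

682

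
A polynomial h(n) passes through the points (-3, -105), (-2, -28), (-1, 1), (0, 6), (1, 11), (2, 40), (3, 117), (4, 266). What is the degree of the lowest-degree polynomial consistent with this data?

Forward differences of the values at n = -3, -2, -1, 0, 1, 2, 3, 4:
  h  : -105  -28  1  6  11  40  117  266
  Δ  : 77  29  5  5  29  77  149
  Δ^2: -48  -24  0  24  48  72
  Δ^3: 24  24  24  24  24
  Δ^4: 0  0  0  0
  Δ^5: 0  0  0
  Δ^6: 0  0
  Δ^7: 0
The third differences are constant (24) and nonzero, while all higher differences vanish, so the minimal degree is 3.

3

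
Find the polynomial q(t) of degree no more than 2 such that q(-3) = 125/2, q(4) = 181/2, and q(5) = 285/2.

Write q(t) = at^2 + bt + c. Substituting each data point gives a linear system:
  9a - 3b + c = 125/2
  16a + 4b + c = 181/2
  25a + 5b + c = 285/2
Solving the system yields a = 6, b = -2, c = 5/2.
So q(t) = 6t^2 - 2t + 5/2.
Check: q(4) = 181/2. ✓

q(t) = 6t^2 - 2t + 5/2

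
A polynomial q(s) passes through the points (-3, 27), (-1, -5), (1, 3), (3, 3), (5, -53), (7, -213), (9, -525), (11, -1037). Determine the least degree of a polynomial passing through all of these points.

3

Forward differences of the values at s = -3, -1, 1, 3, 5, 7, 9, 11:
  q  : 27  -5  3  3  -53  -213  -525  -1037
  Δ  : -32  8  0  -56  -160  -312  -512
  Δ^2: 40  -8  -56  -104  -152  -200
  Δ^3: -48  -48  -48  -48  -48
  Δ^4: 0  0  0  0
  Δ^5: 0  0  0
  Δ^6: 0  0
  Δ^7: 0
The third differences are constant (-48) and nonzero, while all higher differences vanish, so the minimal degree is 3.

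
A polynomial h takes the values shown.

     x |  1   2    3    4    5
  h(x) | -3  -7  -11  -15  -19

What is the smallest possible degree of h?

1

Forward differences of the values at x = 1, 2, 3, 4, 5:
  h  : -3  -7  -11  -15  -19
  Δ  : -4  -4  -4  -4
  Δ^2: 0  0  0
  Δ^3: 0  0
  Δ^4: 0
The first differences are constant (-4) and nonzero, while all higher differences vanish, so the minimal degree is 1.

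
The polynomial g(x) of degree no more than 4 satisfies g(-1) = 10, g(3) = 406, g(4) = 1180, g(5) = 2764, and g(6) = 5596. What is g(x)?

Using the Lagrange interpolation formula with nodes -1, 3, 4, 5, 6:
  L_0(x) = (x - 3)(x - 4)(x - 5)(x - 6) / 840
  L_1(x) = (x + 1)(x - 4)(x - 5)(x - 6) / -24
  L_2(x) = (x + 1)(x - 3)(x - 5)(x - 6) / 10
  L_3(x) = (x + 1)(x - 3)(x - 4)(x - 6) / -12
  L_4(x) = (x + 1)(x - 3)(x - 4)(x - 5) / 42
Then g(x) = 10·L_0(x) + 406·L_1(x) + 1180·L_2(x) + 2764·L_3(x) + 5596·L_4(x).
Expanding and collecting terms gives g(x) = 4x^4 + x^3 + 5x^2 + 2x + 4.
Check: g(5) = 2764. ✓

g(x) = 4x^4 + x^3 + 5x^2 + 2x + 4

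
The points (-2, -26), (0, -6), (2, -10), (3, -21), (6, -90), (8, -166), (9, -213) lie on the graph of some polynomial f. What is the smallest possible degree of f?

Divided differences on the nodes -2, 0, 2, 3, 6, 8, 9:
  order 0: -26  -6  -10  -21  -90  -166  -213
  order 1: 10  -2  -11  -23  -38  -47
  order 2: -3  -3  -3  -3  -3
  order 3: 0  0  0  0
  order 4: 0  0  0
  order 5: 0  0
  order 6: 0
The order-2 divided differences are all -3 (nonzero) and every higher order vanishes, so the data lies on a polynomial of degree exactly 2.

2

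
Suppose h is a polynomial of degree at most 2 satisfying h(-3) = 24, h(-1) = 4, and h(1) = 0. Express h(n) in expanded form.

h(n) = 2n^2 - 2n

Write h(n) = an^2 + bn + c. Substituting each data point gives a linear system:
  9a - 3b + c = 24
  a - b + c = 4
  a + b + c = 0
Solving the system yields a = 2, b = -2, c = 0.
So h(n) = 2n^2 - 2n.
Check: h(1) = 0. ✓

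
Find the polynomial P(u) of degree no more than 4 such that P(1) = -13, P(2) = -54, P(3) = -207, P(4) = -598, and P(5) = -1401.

Write P(u) = au^4 + bu^3 + cu^2 + du + e. Substituting each data point gives a linear system:
  a + b + c + d + e = -13
  16a + 8b + 4c + 2d + e = -54
  81a + 27b + 9c + 3d + e = -207
  256a + 64b + 16c + 4d + e = -598
  625a + 125b + 25c + 5d + e = -1401
Solving the system yields a = -2, b = -1, c = 0, d = -4, e = -6.
So P(u) = -2u^4 - u^3 - 4u - 6.
Check: P(2) = -54. ✓

P(u) = -2u^4 - u^3 - 4u - 6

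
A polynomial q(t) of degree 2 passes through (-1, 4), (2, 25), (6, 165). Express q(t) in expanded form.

Write q(t) = at^2 + bt + c. Substituting each data point gives a linear system:
  a - b + c = 4
  4a + 2b + c = 25
  36a + 6b + c = 165
Solving the system yields a = 4, b = 3, c = 3.
So q(t) = 4t^2 + 3t + 3.
Check: q(2) = 25. ✓

q(t) = 4t^2 + 3t + 3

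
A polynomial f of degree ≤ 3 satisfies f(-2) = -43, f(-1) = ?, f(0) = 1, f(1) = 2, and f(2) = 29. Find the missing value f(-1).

-4

The 4 known points determine the degree-3 polynomial uniquely.
Write f(x) = ax^3 + bx^2 + cx + d. Substituting each data point gives a linear system:
  -8a + 4b - 2c + d = -43
  d = 1
  a + b + c + d = 2
  8a + 4b + 2c + d = 29
Solving the system yields a = 5, b = -2, c = -2, d = 1.
So f(x) = 5x³ - 2x² - 2x + 1.
Then f(-1) = -4.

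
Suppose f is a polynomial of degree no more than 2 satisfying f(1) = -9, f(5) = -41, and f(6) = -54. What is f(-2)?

Using the Lagrange interpolation formula with nodes 1, 5, 6:
  L_0(n) = (n - 5)(n - 6) / 20
  L_1(n) = (n - 1)(n - 6) / -4
  L_2(n) = (n - 1)(n - 5) / 5
Then f(n) = -9·L_0(n) - 41·L_1(n) - 54·L_2(n).
Expanding and collecting terms gives f(n) = -n² - 2n - 6.
Evaluating at n = -2: f(-2) = -6.

-6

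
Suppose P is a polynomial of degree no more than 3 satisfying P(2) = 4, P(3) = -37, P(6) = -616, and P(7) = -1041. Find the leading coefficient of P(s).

-4

Write P(s) = as^3 + bs^2 + cs + d. Substituting each data point gives a linear system:
  8a + 4b + 2c + d = 4
  27a + 9b + 3c + d = -37
  216a + 36b + 6c + d = -616
  343a + 49b + 7c + d = -1041
Solving the system yields a = -4, b = 6, c = 5, d = 2.
So P(s) = -4s³ + 6s² + 5s + 2.
The leading coefficient is -4.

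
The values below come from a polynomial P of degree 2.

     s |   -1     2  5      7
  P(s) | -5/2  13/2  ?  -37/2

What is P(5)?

-5/2

The 3 known points determine the degree-2 polynomial uniquely.
Write P(s) = as^2 + bs + c. Substituting each data point gives a linear system:
  a - b + c = -5/2
  4a + 2b + c = 13/2
  49a + 7b + c = -37/2
Solving the system yields a = -1, b = 4, c = 5/2.
So P(s) = -s^2 + 4s + 5/2.
Then P(5) = -5/2.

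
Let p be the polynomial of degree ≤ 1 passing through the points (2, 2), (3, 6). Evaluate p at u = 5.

Using the Lagrange interpolation formula with nodes 2, 3:
  L_0(u) = (u - 3) / -1
  L_1(u) = (u - 2) / 1
Then p(u) = 2·L_0(u) + 6·L_1(u).
Expanding and collecting terms gives p(u) = 4u - 6.
Evaluating at u = 5: p(5) = 14.

14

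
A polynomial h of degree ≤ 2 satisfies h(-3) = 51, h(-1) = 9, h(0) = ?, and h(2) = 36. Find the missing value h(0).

The 3 known points determine the degree-2 polynomial uniquely.
Write h(n) = an^2 + bn + c. Substituting each data point gives a linear system:
  9a - 3b + c = 51
  a - b + c = 9
  4a + 2b + c = 36
Solving the system yields a = 6, b = 3, c = 6.
So h(n) = 6n^2 + 3n + 6.
Then h(0) = 6.

6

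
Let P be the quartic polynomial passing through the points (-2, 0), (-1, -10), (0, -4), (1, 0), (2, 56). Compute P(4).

900

Write P(n) = an^4 + bn^3 + cn^2 + dn + e. Substituting each data point gives a linear system:
  16a - 8b + 4c - 2d + e = 0
  a - b + c - d + e = -10
  e = -4
  a + b + c + d + e = 0
  16a + 8b + 4c + 2d + e = 56
Solving the system yields a = 3, b = 3, c = -4, d = 2, e = -4.
So P(n) = 3n^4 + 3n^3 - 4n^2 + 2n - 4.
Then P(4) = 900.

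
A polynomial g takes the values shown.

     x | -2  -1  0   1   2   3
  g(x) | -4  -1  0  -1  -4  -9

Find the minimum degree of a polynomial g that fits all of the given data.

Forward differences of the values at x = -2, -1, 0, 1, 2, 3:
  g  : -4  -1  0  -1  -4  -9
  Δ  : 3  1  -1  -3  -5
  Δ^2: -2  -2  -2  -2
  Δ^3: 0  0  0
  Δ^4: 0  0
  Δ^5: 0
The second differences are constant (-2) and nonzero, while all higher differences vanish, so the minimal degree is 2.

2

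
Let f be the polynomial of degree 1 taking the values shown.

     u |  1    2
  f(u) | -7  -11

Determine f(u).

Write f(u) = au + b. Substituting each data point gives a linear system:
  a + b = -7
  2a + b = -11
Solving the system yields a = -4, b = -3.
So f(u) = -4u - 3.
Check: f(1) = -7. ✓

f(u) = -4u - 3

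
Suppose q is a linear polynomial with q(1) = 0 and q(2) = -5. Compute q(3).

Using the Lagrange interpolation formula with nodes 1, 2:
  L_0(s) = (s - 2) / -1
  L_1(s) = (s - 1) / 1
Then q(s) = 0·L_0(s) - 5·L_1(s).
Expanding and collecting terms gives q(s) = -5s + 5.
Evaluating at s = 3: q(3) = -10.

-10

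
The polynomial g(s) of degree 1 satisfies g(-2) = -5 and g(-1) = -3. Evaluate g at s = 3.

5

Write g(s) = as + b. Substituting each data point gives a linear system:
  -2a + b = -5
  -a + b = -3
Solving the system yields a = 2, b = -1.
So g(s) = 2s - 1.
Then g(3) = 5.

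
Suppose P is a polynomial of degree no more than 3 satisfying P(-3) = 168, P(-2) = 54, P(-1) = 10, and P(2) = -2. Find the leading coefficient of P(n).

-5

Write P(n) = an^3 + bn^2 + cn + d. Substituting each data point gives a linear system:
  -27a + 9b - 3c + d = 168
  -8a + 4b - 2c + d = 54
  -a + b - c + d = 10
  8a + 4b + 2c + d = -2
Solving the system yields a = -5, b = 5, c = 6, d = 6.
So P(n) = -5n³ + 5n² + 6n + 6.
The leading coefficient is -5.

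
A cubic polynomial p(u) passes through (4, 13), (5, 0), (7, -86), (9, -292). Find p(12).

Using the Lagrange interpolation formula with nodes 4, 5, 7, 9:
  L_0(u) = (u - 5)(u - 7)(u - 9) / -15
  L_1(u) = (u - 4)(u - 7)(u - 9) / 8
  L_2(u) = (u - 4)(u - 5)(u - 9) / -12
  L_3(u) = (u - 4)(u - 5)(u - 7) / 40
Then p(u) = 13·L_0(u) + 0·L_1(u) - 86·L_2(u) - 292·L_3(u).
Expanding and collecting terms gives p(u) = -u^3 + 6u^2 - 6u + 5.
Evaluating at u = 12: p(12) = -931.

-931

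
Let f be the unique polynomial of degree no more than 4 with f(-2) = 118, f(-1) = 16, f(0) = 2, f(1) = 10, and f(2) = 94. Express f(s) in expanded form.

f(s) = 5s^4 - s^3 + 6s^2 - 2s + 2

Write f(s) = as^4 + bs^3 + cs^2 + ds + e. Substituting each data point gives a linear system:
  16a - 8b + 4c - 2d + e = 118
  a - b + c - d + e = 16
  e = 2
  a + b + c + d + e = 10
  16a + 8b + 4c + 2d + e = 94
Solving the system yields a = 5, b = -1, c = 6, d = -2, e = 2.
So f(s) = 5s⁴ - s³ + 6s² - 2s + 2.
Check: f(-1) = 16. ✓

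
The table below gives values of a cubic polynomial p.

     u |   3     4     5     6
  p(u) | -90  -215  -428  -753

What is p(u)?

Write p(u) = au^3 + bu^2 + cu + d. Substituting each data point gives a linear system:
  27a + 9b + 3c + d = -90
  64a + 16b + 4c + d = -215
  125a + 25b + 5c + d = -428
  216a + 36b + 6c + d = -753
Solving the system yields a = -4, b = 4, c = -5, d = -3.
So p(u) = -4u³ + 4u² - 5u - 3.
Check: p(3) = -90. ✓

p(u) = -4u^3 + 4u^2 - 5u - 3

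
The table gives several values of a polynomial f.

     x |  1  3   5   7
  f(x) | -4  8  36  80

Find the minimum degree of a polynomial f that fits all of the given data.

2

Forward differences of the values at x = 1, 3, 5, 7:
  f  : -4  8  36  80
  Δ  : 12  28  44
  Δ^2: 16  16
  Δ^3: 0
The second differences are constant (16) and nonzero, while all higher differences vanish, so the minimal degree is 2.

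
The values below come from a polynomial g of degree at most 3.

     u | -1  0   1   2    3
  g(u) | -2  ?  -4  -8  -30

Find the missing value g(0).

-6

On equispaced nodes a degree-3 polynomial has vanishing fourth forward difference, so
  g(-1) - 4·g(0) + 6·g(1) - 4·g(2) + g(3) = 0.
Substituting the known values and solving for g(0):
  -4·g(0) = 24
  g(0) = -6.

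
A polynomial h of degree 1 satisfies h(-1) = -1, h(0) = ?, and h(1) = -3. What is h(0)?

The 2 known points determine the degree-1 polynomial uniquely.
Write h(n) = an + b. Substituting each data point gives a linear system:
  -a + b = -1
  a + b = -3
Solving the system yields a = -1, b = -2.
So h(n) = -n - 2.
Then h(0) = -2.

-2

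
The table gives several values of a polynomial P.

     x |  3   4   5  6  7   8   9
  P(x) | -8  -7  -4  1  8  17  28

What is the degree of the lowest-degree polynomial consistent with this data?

Forward differences of the values at x = 3, 4, 5, 6, 7, 8, 9:
  P  : -8  -7  -4  1  8  17  28
  Δ  : 1  3  5  7  9  11
  Δ^2: 2  2  2  2  2
  Δ^3: 0  0  0  0
  Δ^4: 0  0  0
  Δ^5: 0  0
  Δ^6: 0
The second differences are constant (2) and nonzero, while all higher differences vanish, so the minimal degree is 2.

2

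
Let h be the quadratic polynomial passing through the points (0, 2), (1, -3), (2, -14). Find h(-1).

1

Write h(s) = as^2 + bs + c. Substituting each data point gives a linear system:
  c = 2
  a + b + c = -3
  4a + 2b + c = -14
Solving the system yields a = -3, b = -2, c = 2.
So h(s) = -3s^2 - 2s + 2.
Then h(-1) = 1.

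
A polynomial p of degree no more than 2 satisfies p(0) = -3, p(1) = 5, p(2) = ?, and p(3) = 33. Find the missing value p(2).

On equispaced nodes a degree-2 polynomial has vanishing third forward difference, so
  - p(0) + 3·p(1) - 3·p(2) + p(3) = 0.
Substituting the known values and solving for p(2):
  -3·p(2) = -51
  p(2) = 17.

17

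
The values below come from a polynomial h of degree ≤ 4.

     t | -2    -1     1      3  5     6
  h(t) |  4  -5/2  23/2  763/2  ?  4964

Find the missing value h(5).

4999/2

The 5 known points determine the degree-4 polynomial uniquely.
Write h(t) = at^4 + bt^3 + ct^2 + dt + e. Substituting each data point gives a linear system:
  16a - 8b + 4c - 2d + e = 4
  a - b + c - d + e = -5/2
  a + b + c + d + e = 23/2
  81a + 27b + 9c + 3d + e = 763/2
  1296a + 216b + 36c + 6d + e = 4964
Solving the system yields a = 3, b = 5, c = -1/2, d = 2, e = 2.
So h(t) = 3t^4 + 5t^3 - (1/2)t^2 + 2t + 2.
Then h(5) = 4999/2.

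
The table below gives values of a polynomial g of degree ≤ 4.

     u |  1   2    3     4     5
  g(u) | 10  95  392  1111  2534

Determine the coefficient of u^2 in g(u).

Write g(u) = au^4 + bu^3 + cu^2 + du + e. Substituting each data point gives a linear system:
  a + b + c + d + e = 10
  16a + 8b + 4c + 2d + e = 95
  81a + 27b + 9c + 3d + e = 392
  256a + 64b + 16c + 4d + e = 1111
  625a + 125b + 25c + 5d + e = 2534
Solving the system yields a = 3, b = 5, c = 1, d = 2, e = -1.
So g(u) = 3u⁴ + 5u³ + u² + 2u - 1.
The coefficient of u^2 is 1.

1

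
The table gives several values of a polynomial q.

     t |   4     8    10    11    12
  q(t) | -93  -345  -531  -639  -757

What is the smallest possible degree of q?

2

Divided differences on the nodes 4, 8, 10, 11, 12:
  order 0: -93  -345  -531  -639  -757
  order 1: -63  -93  -108  -118
  order 2: -5  -5  -5
  order 3: 0  0
  order 4: 0
The order-2 divided differences are all -5 (nonzero) and every higher order vanishes, so the data lies on a polynomial of degree exactly 2.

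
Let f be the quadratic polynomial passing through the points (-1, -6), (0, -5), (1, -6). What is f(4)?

-21

Forward differences of the values at s = -1, 0, 1:
  f  : -6  -5  -6
  Δ  : 1  -1
  Δ^2: -2
The second differences are constant, confirming degree 2.
Interpolating (Newton forward form) and evaluating at s = 4 gives f(4) = -21.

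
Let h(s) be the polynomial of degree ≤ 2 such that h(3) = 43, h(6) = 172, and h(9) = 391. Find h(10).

484

Forward differences of the values at s = 3, 6, 9:
  h  : 43  172  391
  Δ  : 129  219
  Δ^2: 90
The second differences are constant, confirming degree 2.
Interpolating (Newton forward form) and evaluating at s = 10 gives h(10) = 484.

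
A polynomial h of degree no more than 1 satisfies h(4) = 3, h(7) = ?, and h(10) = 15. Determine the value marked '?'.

9

On equispaced nodes a degree-1 polynomial has vanishing second forward difference, so
  h(4) - 2·h(7) + h(10) = 0.
Substituting the known values and solving for h(7):
  -2·h(7) = -18
  h(7) = 9.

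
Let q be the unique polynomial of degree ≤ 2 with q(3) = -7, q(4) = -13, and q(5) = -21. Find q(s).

q(s) = -s^2 + s - 1

Write q(s) = as^2 + bs + c. Substituting each data point gives a linear system:
  9a + 3b + c = -7
  16a + 4b + c = -13
  25a + 5b + c = -21
Solving the system yields a = -1, b = 1, c = -1.
So q(s) = -s^2 + s - 1.
Check: q(3) = -7. ✓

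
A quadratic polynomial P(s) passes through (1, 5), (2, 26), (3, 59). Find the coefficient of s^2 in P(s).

Write P(s) = as^2 + bs + c. Substituting each data point gives a linear system:
  a + b + c = 5
  4a + 2b + c = 26
  9a + 3b + c = 59
Solving the system yields a = 6, b = 3, c = -4.
So P(s) = 6s^2 + 3s - 4.
The leading coefficient is 6.

6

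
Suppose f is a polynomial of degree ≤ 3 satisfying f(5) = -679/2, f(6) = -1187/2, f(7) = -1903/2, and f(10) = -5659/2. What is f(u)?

Write f(u) = au^3 + bu^2 + cu + d. Substituting each data point gives a linear system:
  125a + 25b + 5c + d = -679/2
  216a + 36b + 6c + d = -1187/2
  343a + 49b + 7c + d = -1903/2
  1000a + 100b + 10c + d = -5659/2
Solving the system yields a = -3, b = 2, c = -3, d = 1/2.
So f(u) = -3u^3 + 2u^2 - 3u + 1/2.
Check: f(10) = -5659/2. ✓

f(u) = -3u^3 + 2u^2 - 3u + 1/2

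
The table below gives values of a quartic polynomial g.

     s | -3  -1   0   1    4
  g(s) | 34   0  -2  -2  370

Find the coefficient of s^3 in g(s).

Write g(s) = as^4 + bs^3 + cs^2 + ds + e. Substituting each data point gives a linear system:
  81a - 27b + 9c - 3d + e = 34
  a - b + c - d + e = 0
  e = -2
  a + b + c + d + e = -2
  256a + 64b + 16c + 4d + e = 370
Solving the system yields a = 1, b = 2, c = 0, d = -3, e = -2.
So g(s) = s⁴ + 2s³ - 3s - 2.
The coefficient of s^3 is 2.

2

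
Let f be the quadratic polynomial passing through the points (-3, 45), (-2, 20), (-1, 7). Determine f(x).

Write f(x) = ax^2 + bx + c. Substituting each data point gives a linear system:
  9a - 3b + c = 45
  4a - 2b + c = 20
  a - b + c = 7
Solving the system yields a = 6, b = 5, c = 6.
So f(x) = 6x² + 5x + 6.
Check: f(-3) = 45. ✓

f(x) = 6x^2 + 5x + 6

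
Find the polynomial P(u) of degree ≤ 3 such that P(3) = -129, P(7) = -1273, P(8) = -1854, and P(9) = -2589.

Using the Lagrange interpolation formula with nodes 3, 7, 8, 9:
  L_0(u) = (u - 7)(u - 8)(u - 9) / -120
  L_1(u) = (u - 3)(u - 8)(u - 9) / 8
  L_2(u) = (u - 3)(u - 7)(u - 9) / -5
  L_3(u) = (u - 3)(u - 7)(u - 8) / 12
Then P(u) = -129·L_0(u) - 1273·L_1(u) - 1854·L_2(u) - 2589·L_3(u).
Expanding and collecting terms gives P(u) = -3u^3 - 5u^2 + u - 6.
Check: P(7) = -1273. ✓

P(u) = -3u^3 - 5u^2 + u - 6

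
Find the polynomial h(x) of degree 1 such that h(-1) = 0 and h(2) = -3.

Write h(x) = ax + b. Substituting each data point gives a linear system:
  -a + b = 0
  2a + b = -3
Solving the system yields a = -1, b = -1.
So h(x) = -x - 1.
Check: h(-1) = 0. ✓

h(x) = -x - 1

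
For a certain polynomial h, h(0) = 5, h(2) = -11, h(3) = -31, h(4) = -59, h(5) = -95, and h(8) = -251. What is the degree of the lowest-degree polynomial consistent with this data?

Divided differences on the nodes 0, 2, 3, 4, 5, 8:
  order 0: 5  -11  -31  -59  -95  -251
  order 1: -8  -20  -28  -36  -52
  order 2: -4  -4  -4  -4
  order 3: 0  0  0
  order 4: 0  0
  order 5: 0
The order-2 divided differences are all -4 (nonzero) and every higher order vanishes, so the data lies on a polynomial of degree exactly 2.

2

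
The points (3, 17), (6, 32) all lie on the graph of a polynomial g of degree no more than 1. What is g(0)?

2

Using the Lagrange interpolation formula with nodes 3, 6:
  L_0(t) = (t - 6) / -3
  L_1(t) = (t - 3) / 3
Then g(t) = 17·L_0(t) + 32·L_1(t).
Expanding and collecting terms gives g(t) = 5t + 2.
Evaluating at t = 0: g(0) = 2.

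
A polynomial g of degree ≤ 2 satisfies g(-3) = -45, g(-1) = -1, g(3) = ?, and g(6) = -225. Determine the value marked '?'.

The 3 known points determine the degree-2 polynomial uniquely.
Write g(s) = as^2 + bs + c. Substituting each data point gives a linear system:
  9a - 3b + c = -45
  a - b + c = -1
  36a + 6b + c = -225
Solving the system yields a = -6, b = -2, c = 3.
So g(s) = -6s² - 2s + 3.
Then g(3) = -57.

-57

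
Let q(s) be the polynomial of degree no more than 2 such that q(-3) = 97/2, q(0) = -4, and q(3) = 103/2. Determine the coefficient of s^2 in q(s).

Write q(s) = as^2 + bs + c. Substituting each data point gives a linear system:
  9a - 3b + c = 97/2
  c = -4
  9a + 3b + c = 103/2
Solving the system yields a = 6, b = 1/2, c = -4.
So q(s) = 6s² + (1/2)s - 4.
The leading coefficient is 6.

6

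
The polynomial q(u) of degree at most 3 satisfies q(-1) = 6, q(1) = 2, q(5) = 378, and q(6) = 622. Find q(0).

-2

Write q(u) = au^3 + bu^2 + cu + d. Substituting each data point gives a linear system:
  -a + b - c + d = 6
  a + b + c + d = 2
  125a + 25b + 5c + d = 378
  216a + 36b + 6c + d = 622
Solving the system yields a = 2, b = 6, c = -4, d = -2.
So q(u) = 2u³ + 6u² - 4u - 2.
Then q(0) = -2.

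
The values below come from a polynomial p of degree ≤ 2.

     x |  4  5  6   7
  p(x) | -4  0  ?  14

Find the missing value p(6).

The 3 known points determine the degree-2 polynomial uniquely.
Write p(x) = ax^2 + bx + c. Substituting each data point gives a linear system:
  16a + 4b + c = -4
  25a + 5b + c = 0
  49a + 7b + c = 14
Solving the system yields a = 1, b = -5, c = 0.
So p(x) = x^2 - 5x.
Then p(6) = 6.

6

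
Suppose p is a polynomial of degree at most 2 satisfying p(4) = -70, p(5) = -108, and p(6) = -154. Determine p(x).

Write p(x) = ax^2 + bx + c. Substituting each data point gives a linear system:
  16a + 4b + c = -70
  25a + 5b + c = -108
  36a + 6b + c = -154
Solving the system yields a = -4, b = -2, c = 2.
So p(x) = -4x² - 2x + 2.
Check: p(4) = -70. ✓

p(x) = -4x^2 - 2x + 2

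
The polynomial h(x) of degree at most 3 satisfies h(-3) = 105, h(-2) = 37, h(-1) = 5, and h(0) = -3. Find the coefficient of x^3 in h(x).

Write h(x) = ax^3 + bx^2 + cx + d. Substituting each data point gives a linear system:
  -27a + 9b - 3c + d = 105
  -8a + 4b - 2c + d = 37
  -a + b - c + d = 5
  d = -3
Solving the system yields a = -2, b = 6, c = 0, d = -3.
So h(x) = -2x^3 + 6x^2 - 3.
The leading coefficient is -2.

-2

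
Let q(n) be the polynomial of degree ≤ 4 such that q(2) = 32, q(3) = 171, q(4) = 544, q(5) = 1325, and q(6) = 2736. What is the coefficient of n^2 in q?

Write q(n) = an^4 + bn^3 + cn^2 + dn + e. Substituting each data point gives a linear system:
  16a + 8b + 4c + 2d + e = 32
  81a + 27b + 9c + 3d + e = 171
  256a + 64b + 16c + 4d + e = 544
  625a + 125b + 25c + 5d + e = 1325
  1296a + 216b + 36c + 6d + e = 2736
Solving the system yields a = 2, b = 1, c = -2, d = 0, e = 0.
So q(n) = 2n^4 + n^3 - 2n^2.
The coefficient of n^2 is -2.

-2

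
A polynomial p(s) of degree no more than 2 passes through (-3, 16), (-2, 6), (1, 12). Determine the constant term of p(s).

Write p(s) = as^2 + bs + c. Substituting each data point gives a linear system:
  9a - 3b + c = 16
  4a - 2b + c = 6
  a + b + c = 12
Solving the system yields a = 3, b = 5, c = 4.
So p(s) = 3s^2 + 5s + 4.
The constant term is 4.

4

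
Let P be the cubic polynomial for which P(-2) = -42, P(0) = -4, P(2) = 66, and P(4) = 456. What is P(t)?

P(t) = 6t^3 + 4t^2 + 3t - 4

Write P(t) = at^3 + bt^2 + ct + d. Substituting each data point gives a linear system:
  -8a + 4b - 2c + d = -42
  d = -4
  8a + 4b + 2c + d = 66
  64a + 16b + 4c + d = 456
Solving the system yields a = 6, b = 4, c = 3, d = -4.
So P(t) = 6t^3 + 4t^2 + 3t - 4.
Check: P(4) = 456. ✓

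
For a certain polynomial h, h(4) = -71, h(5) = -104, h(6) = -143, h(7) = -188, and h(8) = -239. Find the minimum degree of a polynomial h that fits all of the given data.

Forward differences of the values at s = 4, 5, 6, 7, 8:
  h  : -71  -104  -143  -188  -239
  Δ  : -33  -39  -45  -51
  Δ^2: -6  -6  -6
  Δ^3: 0  0
  Δ^4: 0
The second differences are constant (-6) and nonzero, while all higher differences vanish, so the minimal degree is 2.

2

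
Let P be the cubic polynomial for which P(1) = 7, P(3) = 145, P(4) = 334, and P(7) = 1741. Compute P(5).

643

Using the Lagrange interpolation formula with nodes 1, 3, 4, 7:
  L_0(u) = (u - 3)(u - 4)(u - 7) / -36
  L_1(u) = (u - 1)(u - 4)(u - 7) / 8
  L_2(u) = (u - 1)(u - 3)(u - 7) / -9
  L_3(u) = (u - 1)(u - 3)(u - 4) / 72
Then P(u) = 7·L_0(u) + 145·L_1(u) + 334·L_2(u) + 1741·L_3(u).
Expanding and collecting terms gives P(u) = 5u^3 + 4u - 2.
Evaluating at u = 5: P(5) = 643.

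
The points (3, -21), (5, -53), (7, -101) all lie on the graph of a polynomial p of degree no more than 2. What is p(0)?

-3

Write p(x) = ax^2 + bx + c. Substituting each data point gives a linear system:
  9a + 3b + c = -21
  25a + 5b + c = -53
  49a + 7b + c = -101
Solving the system yields a = -2, b = 0, c = -3.
So p(x) = -2x^2 - 3.
Then p(0) = -3.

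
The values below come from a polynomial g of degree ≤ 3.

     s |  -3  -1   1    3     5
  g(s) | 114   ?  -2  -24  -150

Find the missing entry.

On equispaced nodes a degree-3 polynomial has vanishing fourth forward difference, so
  g(-3) - 4·g(-1) + 6·g(1) - 4·g(3) + g(5) = 0.
Substituting the known values and solving for g(-1):
  -4·g(-1) = -48
  g(-1) = 12.

12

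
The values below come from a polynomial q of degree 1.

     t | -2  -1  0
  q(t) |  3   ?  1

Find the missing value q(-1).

2

The 2 known points determine the degree-1 polynomial uniquely.
Write q(t) = at + b. Substituting each data point gives a linear system:
  -2a + b = 3
  b = 1
Solving the system yields a = -1, b = 1.
So q(t) = -t + 1.
Then q(-1) = 2.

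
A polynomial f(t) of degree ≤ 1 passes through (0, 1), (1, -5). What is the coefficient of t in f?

-6

Write f(t) = at + b. Substituting each data point gives a linear system:
  b = 1
  a + b = -5
Solving the system yields a = -6, b = 1.
So f(t) = -6t + 1.
The leading coefficient is -6.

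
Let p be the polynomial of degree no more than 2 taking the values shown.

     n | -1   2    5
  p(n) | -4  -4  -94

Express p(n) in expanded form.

p(n) = -5n^2 + 5n + 6

Write p(n) = an^2 + bn + c. Substituting each data point gives a linear system:
  a - b + c = -4
  4a + 2b + c = -4
  25a + 5b + c = -94
Solving the system yields a = -5, b = 5, c = 6.
So p(n) = -5n² + 5n + 6.
Check: p(2) = -4. ✓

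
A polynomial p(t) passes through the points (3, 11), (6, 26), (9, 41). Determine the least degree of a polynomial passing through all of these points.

Forward differences of the values at t = 3, 6, 9:
  p  : 11  26  41
  Δ  : 15  15
  Δ^2: 0
The first differences are constant (15) and nonzero, while all higher differences vanish, so the minimal degree is 1.

1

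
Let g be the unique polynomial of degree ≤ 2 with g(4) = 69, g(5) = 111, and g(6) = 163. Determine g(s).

Using the Lagrange interpolation formula with nodes 4, 5, 6:
  L_0(s) = (s - 5)(s - 6) / 2
  L_1(s) = (s - 4)(s - 6) / -1
  L_2(s) = (s - 4)(s - 5) / 2
Then g(s) = 69·L_0(s) + 111·L_1(s) + 163·L_2(s).
Expanding and collecting terms gives g(s) = 5s^2 - 3s + 1.
Check: g(5) = 111. ✓

g(s) = 5s^2 - 3s + 1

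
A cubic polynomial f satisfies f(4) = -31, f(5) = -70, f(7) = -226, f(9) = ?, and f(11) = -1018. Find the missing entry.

-526

The 4 known points determine the degree-3 polynomial uniquely.
Write f(u) = au^3 + bu^2 + cu + d. Substituting each data point gives a linear system:
  64a + 16b + 4c + d = -31
  125a + 25b + 5c + d = -70
  343a + 49b + 7c + d = -226
  1331a + 121b + 11c + d = -1018
Solving the system yields a = -1, b = 3, c = -5, d = 5.
So f(u) = -u^3 + 3u^2 - 5u + 5.
Then f(9) = -526.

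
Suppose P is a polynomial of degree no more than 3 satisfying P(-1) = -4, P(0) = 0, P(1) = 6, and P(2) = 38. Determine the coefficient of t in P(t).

Write P(t) = at^3 + bt^2 + ct + d. Substituting each data point gives a linear system:
  -a + b - c + d = -4
  d = 0
  a + b + c + d = 6
  8a + 4b + 2c + d = 38
Solving the system yields a = 4, b = 1, c = 1, d = 0.
So P(t) = 4t^3 + t^2 + t.
The coefficient of t is 1.

1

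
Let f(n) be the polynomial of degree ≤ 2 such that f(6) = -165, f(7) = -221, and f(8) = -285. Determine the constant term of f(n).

3

Write f(n) = an^2 + bn + c. Substituting each data point gives a linear system:
  36a + 6b + c = -165
  49a + 7b + c = -221
  64a + 8b + c = -285
Solving the system yields a = -4, b = -4, c = 3.
So f(n) = -4n² - 4n + 3.
The constant term is 3.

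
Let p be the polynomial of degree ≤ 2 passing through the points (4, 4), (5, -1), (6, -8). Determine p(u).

p(u) = -u^2 + 4u + 4

Using the Lagrange interpolation formula with nodes 4, 5, 6:
  L_0(u) = (u - 5)(u - 6) / 2
  L_1(u) = (u - 4)(u - 6) / -1
  L_2(u) = (u - 4)(u - 5) / 2
Then p(u) = 4·L_0(u) - 1·L_1(u) - 8·L_2(u).
Expanding and collecting terms gives p(u) = -u^2 + 4u + 4.
Check: p(5) = -1. ✓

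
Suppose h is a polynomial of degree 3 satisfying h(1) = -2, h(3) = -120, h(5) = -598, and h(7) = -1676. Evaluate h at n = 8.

Write h(n) = an^3 + bn^2 + cn + d. Substituting each data point gives a linear system:
  a + b + c + d = -2
  27a + 9b + 3c + d = -120
  125a + 25b + 5c + d = -598
  343a + 49b + 7c + d = -1676
Solving the system yields a = -5, b = 0, c = 6, d = -3.
So h(n) = -5n³ + 6n - 3.
Then h(8) = -2515.

-2515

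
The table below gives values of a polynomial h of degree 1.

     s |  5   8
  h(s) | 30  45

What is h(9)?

50

Using the Lagrange interpolation formula with nodes 5, 8:
  L_0(s) = (s - 8) / -3
  L_1(s) = (s - 5) / 3
Then h(s) = 30·L_0(s) + 45·L_1(s).
Expanding and collecting terms gives h(s) = 5s + 5.
Evaluating at s = 9: h(9) = 50.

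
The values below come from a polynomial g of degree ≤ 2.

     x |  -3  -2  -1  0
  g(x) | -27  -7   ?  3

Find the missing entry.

On equispaced nodes a degree-2 polynomial has vanishing third forward difference, so
  - g(-3) + 3·g(-2) - 3·g(-1) + g(0) = 0.
Substituting the known values and solving for g(-1):
  -3·g(-1) = -9
  g(-1) = 3.

3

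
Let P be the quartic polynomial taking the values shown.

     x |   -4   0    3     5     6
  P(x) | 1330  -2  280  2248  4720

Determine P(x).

Using the Lagrange interpolation formula with nodes -4, 0, 3, 5, 6:
  L_0(x) = x(x - 3)(x - 5)(x - 6) / 2520
  L_1(x) = (x + 4)(x - 3)(x - 5)(x - 6) / -360
  L_2(x) = (x + 4)x(x - 5)(x - 6) / 126
  L_3(x) = (x + 4)x(x - 3)(x - 6) / -90
  L_4(x) = (x + 4)x(x - 3)(x - 5) / 180
Then P(x) = 1330·L_0(x) - 2·L_1(x) + 280·L_2(x) + 2248·L_3(x) + 4720·L_4(x).
Expanding and collecting terms gives P(x) = 4x^4 - 3x^3 + 6x^2 - 5x - 2.
Check: P(-4) = 1330. ✓

P(x) = 4x^4 - 3x^3 + 6x^2 - 5x - 2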